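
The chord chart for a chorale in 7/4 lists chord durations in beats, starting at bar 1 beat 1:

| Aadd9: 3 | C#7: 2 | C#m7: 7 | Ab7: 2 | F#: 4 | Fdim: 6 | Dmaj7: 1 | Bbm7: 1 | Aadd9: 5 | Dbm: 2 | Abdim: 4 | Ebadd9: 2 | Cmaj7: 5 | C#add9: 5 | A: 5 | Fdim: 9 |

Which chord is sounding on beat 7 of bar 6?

Cmaj7

Beat 7 of bar 6 is beat (6−1)×7 + 7 = 42 overall.
Running totals: Aadd9 ends at 3, C#7 ends at 5, C#m7 ends at 12, Ab7 ends at 14, F# ends at 18, Fdim ends at 24, Dmaj7 ends at 25, Bbm7 ends at 26, Aadd9 ends at 31, Dbm ends at 33, Abdim ends at 37, Ebadd9 ends at 39, Cmaj7 ends at 44.
Beat 42 falls within Cmaj7.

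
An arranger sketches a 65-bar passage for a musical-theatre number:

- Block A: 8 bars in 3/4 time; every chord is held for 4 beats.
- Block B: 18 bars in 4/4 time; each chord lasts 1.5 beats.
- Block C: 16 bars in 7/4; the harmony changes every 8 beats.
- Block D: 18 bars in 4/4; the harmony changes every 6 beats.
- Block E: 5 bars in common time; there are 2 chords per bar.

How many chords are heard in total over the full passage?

90 chords

A: 8·3 = 24 beats, 24/4 = 6 chords.
B: 18·4 = 72 beats, 72/1.5 = 48 chords.
C: 16·7 = 112 beats, 112/8 = 14 chords.
D: 18·4 = 72 beats, 72/6 = 12 chords.
E: 5·4 = 20 beats, 20/2 = 10 chords.
Total: 6 + 48 + 14 + 12 + 10 = 90.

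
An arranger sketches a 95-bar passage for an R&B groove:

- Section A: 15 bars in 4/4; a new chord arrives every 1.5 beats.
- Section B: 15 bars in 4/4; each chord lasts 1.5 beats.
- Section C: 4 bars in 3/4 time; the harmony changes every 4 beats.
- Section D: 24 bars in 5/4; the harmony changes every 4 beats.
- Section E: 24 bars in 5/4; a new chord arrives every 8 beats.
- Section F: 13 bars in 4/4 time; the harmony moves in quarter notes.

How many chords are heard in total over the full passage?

180 chords

A: 15·4 = 60 beats, 60/1.5 = 40 chords.
B: 15·4 = 60 beats, 60/1.5 = 40 chords.
C: 4·3 = 12 beats, 12/4 = 3 chords.
D: 24·5 = 120 beats, 120/4 = 30 chords.
E: 24·5 = 120 beats, 120/8 = 15 chords.
F: 13·4 = 52 beats, 52/1 = 52 chords.
Total: 40 + 40 + 3 + 30 + 15 + 52 = 180.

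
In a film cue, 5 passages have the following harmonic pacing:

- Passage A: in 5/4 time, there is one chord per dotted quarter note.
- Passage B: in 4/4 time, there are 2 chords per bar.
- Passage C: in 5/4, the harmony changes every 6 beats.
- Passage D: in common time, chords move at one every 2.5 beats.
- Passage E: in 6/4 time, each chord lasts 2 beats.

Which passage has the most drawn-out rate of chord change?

Passage C

A: 5/1.5 = 10/3 chords/bar.
B: 4/2 = 2 chords/bar.
C: 5/6 = 5/6 chords/bar.
D: 4/2.5 = 1.6 chords/bar.
E: 6/2 = 3 chords/bar.
Slowest is C at 5/6 chords/bar.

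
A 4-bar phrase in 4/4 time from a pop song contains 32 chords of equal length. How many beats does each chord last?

0.5 beats

4 bars × 4 beats/bar = 16 beats total.
16 beats ÷ 32 chords = 0.5 beats per chord.
(That is an eighth note.)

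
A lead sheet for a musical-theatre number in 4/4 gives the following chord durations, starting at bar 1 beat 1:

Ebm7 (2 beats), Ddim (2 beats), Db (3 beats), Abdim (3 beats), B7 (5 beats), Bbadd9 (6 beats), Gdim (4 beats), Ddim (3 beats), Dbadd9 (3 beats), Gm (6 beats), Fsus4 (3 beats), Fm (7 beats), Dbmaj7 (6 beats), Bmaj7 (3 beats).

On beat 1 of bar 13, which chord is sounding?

Dbmaj7

Beat 1 of bar 13 is beat (13−1)×4 + 1 = 49 overall.
Running totals: Ebm7 ends at 2, Ddim ends at 4, Db ends at 7, Abdim ends at 10, B7 ends at 15, Bbadd9 ends at 21, Gdim ends at 25, Ddim ends at 28, Dbadd9 ends at 31, Gm ends at 37, Fsus4 ends at 40, Fm ends at 47, Dbmaj7 ends at 53.
Beat 49 falls within Dbmaj7.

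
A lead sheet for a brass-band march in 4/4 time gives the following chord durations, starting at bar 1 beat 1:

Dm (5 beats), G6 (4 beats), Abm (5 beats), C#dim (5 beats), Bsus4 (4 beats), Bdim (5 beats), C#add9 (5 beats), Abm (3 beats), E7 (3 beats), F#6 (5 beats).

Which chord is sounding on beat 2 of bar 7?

Bdim

Beat 2 of bar 7 is beat (7−1)×4 + 2 = 26 overall.
Running totals: Dm ends at 5, G6 ends at 9, Abm ends at 14, C#dim ends at 19, Bsus4 ends at 23, Bdim ends at 28.
Beat 26 falls within Bdim.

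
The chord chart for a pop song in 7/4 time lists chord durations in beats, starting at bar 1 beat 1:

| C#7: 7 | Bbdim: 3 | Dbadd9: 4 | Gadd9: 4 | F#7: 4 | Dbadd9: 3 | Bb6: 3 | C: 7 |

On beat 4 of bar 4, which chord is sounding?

Dbadd9

Beat 4 of bar 4 is beat (4−1)×7 + 4 = 25 overall.
Running totals: C#7 ends at 7, Bbdim ends at 10, Dbadd9 ends at 14, Gadd9 ends at 18, F#7 ends at 22, Dbadd9 ends at 25.
Beat 25 falls within Dbadd9.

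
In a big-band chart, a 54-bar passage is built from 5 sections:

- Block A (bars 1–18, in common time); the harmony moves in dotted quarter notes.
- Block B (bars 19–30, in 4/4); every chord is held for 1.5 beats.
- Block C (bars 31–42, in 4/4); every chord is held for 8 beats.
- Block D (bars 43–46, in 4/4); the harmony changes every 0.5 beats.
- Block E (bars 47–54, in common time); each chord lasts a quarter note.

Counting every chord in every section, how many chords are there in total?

A has 72 beats and chords last 1.5 each, so 48 chords.
B has 48 beats and chords last 1.5 each, so 32 chords.
C has 48 beats and chords last 8 each, so 6 chords.
D has 16 beats and chords last 0.5 each, so 32 chords.
E has 32 beats and chords last 1 each, so 32 chords.
Total: 48 + 32 + 6 + 32 + 32 = 150.

150 chords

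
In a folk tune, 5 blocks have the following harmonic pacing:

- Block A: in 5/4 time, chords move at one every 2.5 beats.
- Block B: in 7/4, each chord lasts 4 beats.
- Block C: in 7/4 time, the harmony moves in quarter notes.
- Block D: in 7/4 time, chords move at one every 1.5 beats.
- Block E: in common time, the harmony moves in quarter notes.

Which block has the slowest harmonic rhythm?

A: 5 beats/bar ÷ 2.5 beats/chord = 2 chords/bar.
B: 7 beats/bar ÷ 4 beats/chord = 1.75 chords/bar.
C: 7 beats/bar ÷ 1 beat/chord = 7 chords/bar.
D: 7 beats/bar ÷ 1.5 beats/chord = 14/3 chords/bar.
E: 4 beats/bar ÷ 1 beat/chord = 4 chords/bar.
Slowest is B at 1.75 chords/bar.

Block B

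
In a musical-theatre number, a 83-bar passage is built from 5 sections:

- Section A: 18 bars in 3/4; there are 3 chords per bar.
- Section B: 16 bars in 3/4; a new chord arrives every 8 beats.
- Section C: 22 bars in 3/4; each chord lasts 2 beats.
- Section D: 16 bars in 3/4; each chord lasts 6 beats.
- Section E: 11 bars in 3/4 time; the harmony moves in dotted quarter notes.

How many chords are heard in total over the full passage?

A has 54 beats and chords last 1 each, so 54 chords.
B has 48 beats and chords last 8 each, so 6 chords.
C has 66 beats and chords last 2 each, so 33 chords.
D has 48 beats and chords last 6 each, so 8 chords.
E has 33 beats and chords last 1.5 each, so 22 chords.
Total: 54 + 6 + 33 + 8 + 22 = 123.

123 chords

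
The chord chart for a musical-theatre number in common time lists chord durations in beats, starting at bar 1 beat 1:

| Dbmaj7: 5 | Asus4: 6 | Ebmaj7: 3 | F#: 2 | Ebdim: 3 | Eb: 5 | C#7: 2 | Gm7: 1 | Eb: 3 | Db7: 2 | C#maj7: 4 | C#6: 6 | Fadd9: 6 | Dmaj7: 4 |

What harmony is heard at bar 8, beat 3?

Beat 3 of bar 8 is beat (8−1)×4 + 3 = 31 overall.
Running totals: Dbmaj7 ends at 5, Asus4 ends at 11, Ebmaj7 ends at 14, F# ends at 16, Ebdim ends at 19, Eb ends at 24, C#7 ends at 26, Gm7 ends at 27, Eb ends at 30, Db7 ends at 32.
Beat 31 falls within Db7.

Db7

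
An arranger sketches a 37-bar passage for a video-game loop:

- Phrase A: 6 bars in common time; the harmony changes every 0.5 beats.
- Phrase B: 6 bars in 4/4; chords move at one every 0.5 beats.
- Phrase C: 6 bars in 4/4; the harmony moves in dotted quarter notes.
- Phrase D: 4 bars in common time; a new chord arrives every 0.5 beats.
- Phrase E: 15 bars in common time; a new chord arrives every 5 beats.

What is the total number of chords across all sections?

156 chords

A has 24 beats and chords last 0.5 each, so 48 chords.
B has 24 beats and chords last 0.5 each, so 48 chords.
C has 24 beats and chords last 1.5 each, so 16 chords.
D has 16 beats and chords last 0.5 each, so 32 chords.
E has 60 beats and chords last 5 each, so 12 chords.
Total: 48 + 48 + 16 + 32 + 12 = 156.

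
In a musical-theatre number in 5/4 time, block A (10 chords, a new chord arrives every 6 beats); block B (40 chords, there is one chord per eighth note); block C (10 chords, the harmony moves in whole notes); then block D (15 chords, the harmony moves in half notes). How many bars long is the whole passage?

A: 10 × 6 = 60 beats = 12 bars.
B: 40 × 0.5 = 20 beats = 4 bars.
C: 10 × 4 = 40 beats = 8 bars.
D: 15 × 2 = 30 beats = 6 bars.
Total: 12 + 4 + 8 + 6 = 30 bars.

30 bars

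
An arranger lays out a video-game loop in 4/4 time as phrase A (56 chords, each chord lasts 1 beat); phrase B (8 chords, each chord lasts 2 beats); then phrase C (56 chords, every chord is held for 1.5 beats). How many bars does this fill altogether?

39 bars

A: 56 × 1 = 56 beats = 14 bars.
B: 8 × 2 = 16 beats = 4 bars.
C: 56 × 1.5 = 84 beats = 21 bars.
Total: 14 + 4 + 21 = 39 bars.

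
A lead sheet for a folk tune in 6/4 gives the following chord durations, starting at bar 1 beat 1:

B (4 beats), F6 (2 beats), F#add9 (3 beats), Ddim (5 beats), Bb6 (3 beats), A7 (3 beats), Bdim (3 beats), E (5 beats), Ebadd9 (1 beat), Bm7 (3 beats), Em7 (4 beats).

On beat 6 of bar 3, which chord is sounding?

A7

Beat 6 of bar 3 is beat (3−1)×6 + 6 = 18 overall.
Running totals: B ends at 4, F6 ends at 6, F#add9 ends at 9, Ddim ends at 14, Bb6 ends at 17, A7 ends at 20.
Beat 18 falls within A7.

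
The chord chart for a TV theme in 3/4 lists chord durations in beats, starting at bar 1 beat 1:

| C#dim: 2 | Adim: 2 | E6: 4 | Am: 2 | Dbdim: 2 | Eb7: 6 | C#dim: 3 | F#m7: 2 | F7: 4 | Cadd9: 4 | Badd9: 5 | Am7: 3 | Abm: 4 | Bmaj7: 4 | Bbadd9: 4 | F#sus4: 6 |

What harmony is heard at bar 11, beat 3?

Beat 3 of bar 11 is beat (11−1)×3 + 3 = 33 overall.
Running totals: C#dim ends at 2, Adim ends at 4, E6 ends at 8, Am ends at 10, Dbdim ends at 12, Eb7 ends at 18, C#dim ends at 21, F#m7 ends at 23, F7 ends at 27, Cadd9 ends at 31, Badd9 ends at 36.
Beat 33 falls within Badd9.

Badd9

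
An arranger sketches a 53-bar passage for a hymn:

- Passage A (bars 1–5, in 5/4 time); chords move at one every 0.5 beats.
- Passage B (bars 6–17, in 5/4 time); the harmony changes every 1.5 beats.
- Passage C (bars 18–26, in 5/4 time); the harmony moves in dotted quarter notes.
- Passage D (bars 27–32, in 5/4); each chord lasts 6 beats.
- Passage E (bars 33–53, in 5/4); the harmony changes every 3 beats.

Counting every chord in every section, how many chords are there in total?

A has 25 beats and chords last 0.5 each, so 50 chords.
B has 60 beats and chords last 1.5 each, so 40 chords.
C has 45 beats and chords last 1.5 each, so 30 chords.
D has 30 beats and chords last 6 each, so 5 chords.
E has 105 beats and chords last 3 each, so 35 chords.
Total: 50 + 40 + 30 + 5 + 35 = 160.

160 chords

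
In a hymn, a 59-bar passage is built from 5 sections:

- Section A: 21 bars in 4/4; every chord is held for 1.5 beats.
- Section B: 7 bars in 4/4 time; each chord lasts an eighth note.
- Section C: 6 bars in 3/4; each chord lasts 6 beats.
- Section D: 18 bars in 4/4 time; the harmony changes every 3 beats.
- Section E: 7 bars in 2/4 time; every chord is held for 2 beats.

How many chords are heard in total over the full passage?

146 chords

A: 21·4 = 84 beats, 84/1.5 = 56 chords.
B: 7·4 = 28 beats, 28/0.5 = 56 chords.
C: 6·3 = 18 beats, 18/6 = 3 chords.
D: 18·4 = 72 beats, 72/3 = 24 chords.
E: 7·2 = 14 beats, 14/2 = 7 chords.
Total: 56 + 56 + 3 + 24 + 7 = 146.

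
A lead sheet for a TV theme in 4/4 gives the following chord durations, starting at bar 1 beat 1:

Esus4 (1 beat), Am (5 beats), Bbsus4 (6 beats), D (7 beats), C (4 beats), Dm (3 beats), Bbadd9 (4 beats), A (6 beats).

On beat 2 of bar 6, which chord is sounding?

C

Beat 2 of bar 6 is beat (6−1)×4 + 2 = 22 overall.
Running totals: Esus4 ends at 1, Am ends at 6, Bbsus4 ends at 12, D ends at 19, C ends at 23.
Beat 22 falls within C.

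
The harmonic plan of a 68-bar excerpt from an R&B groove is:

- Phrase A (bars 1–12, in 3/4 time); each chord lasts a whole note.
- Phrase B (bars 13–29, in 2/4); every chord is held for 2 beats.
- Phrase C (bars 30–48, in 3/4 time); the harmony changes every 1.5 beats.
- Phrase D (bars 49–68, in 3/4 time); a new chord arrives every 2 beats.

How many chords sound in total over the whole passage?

A: 12·3 = 36 beats, 36/4 = 9 chords.
B: 17·2 = 34 beats, 34/2 = 17 chords.
C: 19·3 = 57 beats, 57/1.5 = 38 chords.
D: 20·3 = 60 beats, 60/2 = 30 chords.
Total: 9 + 17 + 38 + 30 = 94.

94 chords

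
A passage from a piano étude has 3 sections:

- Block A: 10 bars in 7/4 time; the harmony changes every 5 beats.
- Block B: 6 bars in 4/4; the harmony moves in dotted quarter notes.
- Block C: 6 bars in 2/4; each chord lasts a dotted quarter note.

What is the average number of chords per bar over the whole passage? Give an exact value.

19/11 chords per bar

A: 10 × 7 = 70 beats ÷ 5 = 14 chords.
B: 6 × 4 = 24 beats ÷ 1.5 = 16 chords.
C: 6 × 2 = 12 beats ÷ 1.5 = 8 chords.
Overall: 38 chords over 22 bars → 38/22 = 19/11 chords per bar.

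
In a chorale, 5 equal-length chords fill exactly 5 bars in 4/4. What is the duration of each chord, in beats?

5 bars × 4 beats/bar = 20 beats total.
20 beats ÷ 5 chords = 4 beats per chord.
(That is a whole note.)

4 beats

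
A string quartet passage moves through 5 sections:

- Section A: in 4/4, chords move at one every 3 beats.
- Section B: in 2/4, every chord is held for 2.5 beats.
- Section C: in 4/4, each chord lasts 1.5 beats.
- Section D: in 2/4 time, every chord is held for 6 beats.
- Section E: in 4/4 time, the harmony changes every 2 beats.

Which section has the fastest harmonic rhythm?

A: 4/3 = 4/3 chords/bar.
B: 2/2.5 = 0.8 chords/bar.
C: 4/1.5 = 8/3 chords/bar.
D: 2/6 = 1/3 chords/bar.
E: 4/2 = 2 chords/bar.
Fastest is C at 8/3 chords/bar.

Section C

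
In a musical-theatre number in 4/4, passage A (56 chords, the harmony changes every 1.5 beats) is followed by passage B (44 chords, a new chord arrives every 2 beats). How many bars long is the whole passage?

43 bars

A: 56 × 1.5 = 84 beats = 21 bars.
B: 44 × 2 = 88 beats = 22 bars.
Total: 21 + 22 = 43 bars.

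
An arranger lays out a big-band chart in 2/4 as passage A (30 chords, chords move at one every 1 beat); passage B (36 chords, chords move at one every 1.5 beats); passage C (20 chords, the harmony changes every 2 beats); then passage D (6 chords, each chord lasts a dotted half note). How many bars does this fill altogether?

71 bars

A: 30 × 1 = 30 beats = 15 bars.
B: 36 × 1.5 = 54 beats = 27 bars.
C: 20 × 2 = 40 beats = 20 bars.
D: 6 × 3 = 18 beats = 9 bars.
Total: 15 + 27 + 20 + 9 = 71 bars.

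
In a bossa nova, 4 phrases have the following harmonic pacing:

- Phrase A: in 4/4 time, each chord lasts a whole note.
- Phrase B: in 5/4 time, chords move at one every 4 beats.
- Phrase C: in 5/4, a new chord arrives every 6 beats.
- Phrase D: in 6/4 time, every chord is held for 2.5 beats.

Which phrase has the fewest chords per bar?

Phrase C

A: 4/4 = 1 chord/bar.
B: 5/4 = 1.25 chords/bar.
C: 5/6 = 5/6 chords/bar.
D: 6/2.5 = 2.4 chords/bar.
Slowest is C at 5/6 chords/bar.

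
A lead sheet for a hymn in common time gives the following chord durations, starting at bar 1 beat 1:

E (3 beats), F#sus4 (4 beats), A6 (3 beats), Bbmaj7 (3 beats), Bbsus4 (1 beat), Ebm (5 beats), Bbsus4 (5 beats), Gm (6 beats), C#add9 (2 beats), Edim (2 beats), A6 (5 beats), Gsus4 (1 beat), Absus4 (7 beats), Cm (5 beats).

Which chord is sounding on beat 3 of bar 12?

Beat 3 of bar 12 is beat (12−1)×4 + 3 = 47 overall.
Running totals: E ends at 3, F#sus4 ends at 7, A6 ends at 10, Bbmaj7 ends at 13, Bbsus4 ends at 14, Ebm ends at 19, Bbsus4 ends at 24, Gm ends at 30, C#add9 ends at 32, Edim ends at 34, A6 ends at 39, Gsus4 ends at 40, Absus4 ends at 47.
Beat 47 falls within Absus4.

Absus4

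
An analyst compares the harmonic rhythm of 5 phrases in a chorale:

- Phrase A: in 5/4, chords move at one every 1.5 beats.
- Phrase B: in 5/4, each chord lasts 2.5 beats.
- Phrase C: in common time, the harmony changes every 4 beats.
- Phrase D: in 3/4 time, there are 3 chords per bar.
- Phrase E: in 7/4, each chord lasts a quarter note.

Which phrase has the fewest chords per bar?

Phrase C

A: 5 beats/bar ÷ 1.5 beats/chord = 10/3 chords/bar.
B: 5 beats/bar ÷ 2.5 beats/chord = 2 chords/bar.
C: 4 beats/bar ÷ 4 beats/chord = 1 chord/bar.
D: 3 beats/bar ÷ 1 beat/chord = 3 chords/bar.
E: 7 beats/bar ÷ 1 beat/chord = 7 chords/bar.
Slowest is C at 1 chords/bar.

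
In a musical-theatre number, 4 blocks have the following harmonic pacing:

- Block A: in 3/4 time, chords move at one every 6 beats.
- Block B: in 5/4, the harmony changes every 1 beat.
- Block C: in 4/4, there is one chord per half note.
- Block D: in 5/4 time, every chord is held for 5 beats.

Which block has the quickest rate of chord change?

A: each chord is 6 beats in 3/4, so 0.5 per bar.
B: each chord is 1 beat in 5/4, so 5 per bar.
C: each chord is 2 beats in 4/4, so 2 per bar.
D: each chord is 5 beats in 5/4, so 1 per bar.
Fastest is B at 5 chords/bar.

Block B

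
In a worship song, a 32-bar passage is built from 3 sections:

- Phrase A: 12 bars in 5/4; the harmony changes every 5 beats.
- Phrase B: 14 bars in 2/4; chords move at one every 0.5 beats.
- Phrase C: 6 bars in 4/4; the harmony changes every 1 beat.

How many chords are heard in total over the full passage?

A: 12 bars × 5 beats = 60 beats; 5 beats/chord → 12 chords.
B: 14 bars × 2 beats = 28 beats; 0.5 beats/chord → 56 chords.
C: 6 bars × 4 beats = 24 beats; 1 beat/chord → 24 chords.
Total: 12 + 56 + 24 = 92.

92 chords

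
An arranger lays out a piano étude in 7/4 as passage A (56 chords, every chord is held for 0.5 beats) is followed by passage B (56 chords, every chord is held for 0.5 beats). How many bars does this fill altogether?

A: 56 × 0.5 = 28 beats = 4 bars.
B: 56 × 0.5 = 28 beats = 4 bars.
Total: 4 + 4 = 8 bars.

8 bars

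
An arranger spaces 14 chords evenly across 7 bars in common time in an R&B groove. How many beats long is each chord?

2 beats

7 bars × 4 beats/bar = 28 beats total.
28 beats ÷ 14 chords = 2 beats per chord.
(That is a half note.)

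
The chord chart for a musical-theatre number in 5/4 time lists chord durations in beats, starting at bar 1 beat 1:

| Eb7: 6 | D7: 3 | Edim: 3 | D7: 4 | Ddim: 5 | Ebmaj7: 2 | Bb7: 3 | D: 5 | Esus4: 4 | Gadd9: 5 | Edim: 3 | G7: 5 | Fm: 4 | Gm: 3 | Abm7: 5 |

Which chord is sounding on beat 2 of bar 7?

Esus4

Beat 2 of bar 7 is beat (7−1)×5 + 2 = 32 overall.
Running totals: Eb7 ends at 6, D7 ends at 9, Edim ends at 12, D7 ends at 16, Ddim ends at 21, Ebmaj7 ends at 23, Bb7 ends at 26, D ends at 31, Esus4 ends at 35.
Beat 32 falls within Esus4.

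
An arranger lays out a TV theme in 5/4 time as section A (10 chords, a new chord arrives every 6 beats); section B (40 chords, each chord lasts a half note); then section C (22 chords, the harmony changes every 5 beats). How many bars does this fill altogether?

A: 10 × 6 = 60 beats = 12 bars.
B: 40 × 2 = 80 beats = 16 bars.
C: 22 × 5 = 110 beats = 22 bars.
Total: 12 + 16 + 22 = 50 bars.

50 bars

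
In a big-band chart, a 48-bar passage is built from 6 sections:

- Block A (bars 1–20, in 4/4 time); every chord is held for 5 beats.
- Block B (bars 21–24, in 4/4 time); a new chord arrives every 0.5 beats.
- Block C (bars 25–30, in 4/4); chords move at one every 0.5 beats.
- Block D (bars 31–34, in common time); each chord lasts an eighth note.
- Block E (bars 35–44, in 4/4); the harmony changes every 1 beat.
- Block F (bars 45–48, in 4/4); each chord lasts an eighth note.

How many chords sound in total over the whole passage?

A: 20 bars × 4 beats = 80 beats; 5 beats/chord → 16 chords.
B: 4 bars × 4 beats = 16 beats; 0.5 beats/chord → 32 chords.
C: 6 bars × 4 beats = 24 beats; 0.5 beats/chord → 48 chords.
D: 4 bars × 4 beats = 16 beats; 0.5 beats/chord → 32 chords.
E: 10 bars × 4 beats = 40 beats; 1 beat/chord → 40 chords.
F: 4 bars × 4 beats = 16 beats; 0.5 beats/chord → 32 chords.
Total: 16 + 32 + 48 + 32 + 40 + 32 = 200.

200 chords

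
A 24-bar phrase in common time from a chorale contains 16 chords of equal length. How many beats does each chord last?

6 beats

24 bars × 4 beats/bar = 96 beats total.
96 beats ÷ 16 chords = 6 beats per chord.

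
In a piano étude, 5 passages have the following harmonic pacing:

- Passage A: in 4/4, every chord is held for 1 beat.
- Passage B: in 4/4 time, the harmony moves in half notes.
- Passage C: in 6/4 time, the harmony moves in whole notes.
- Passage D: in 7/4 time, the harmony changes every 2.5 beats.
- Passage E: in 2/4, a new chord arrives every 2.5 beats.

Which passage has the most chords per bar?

A: 4/1 = 4 chords/bar.
B: 4/2 = 2 chords/bar.
C: 6/4 = 1.5 chords/bar.
D: 7/2.5 = 2.8 chords/bar.
E: 2/2.5 = 0.8 chords/bar.
Fastest is A at 4 chords/bar.

Passage A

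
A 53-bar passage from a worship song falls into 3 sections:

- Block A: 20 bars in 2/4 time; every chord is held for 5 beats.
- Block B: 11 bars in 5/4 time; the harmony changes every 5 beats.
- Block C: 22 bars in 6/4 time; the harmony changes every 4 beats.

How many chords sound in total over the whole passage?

52 chords

A has 40 beats and chords last 5 each, so 8 chords.
B has 55 beats and chords last 5 each, so 11 chords.
C has 132 beats and chords last 4 each, so 33 chords.
Total: 8 + 11 + 33 = 52.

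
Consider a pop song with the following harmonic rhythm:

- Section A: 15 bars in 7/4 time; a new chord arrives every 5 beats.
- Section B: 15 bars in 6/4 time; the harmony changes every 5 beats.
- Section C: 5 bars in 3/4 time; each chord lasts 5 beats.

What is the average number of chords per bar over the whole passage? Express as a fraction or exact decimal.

1.2 chords per bar

A: 15 bars of 7 beats is 105 beats; at 5 beats each that's 21 chords.
B: 15 bars of 6 beats is 90 beats; at 5 beats each that's 18 chords.
C: 5 bars of 3 beats is 15 beats; at 5 beats each that's 3 chords.
Overall: 42 chords over 35 bars → 42/35 = 1.2 chords per bar.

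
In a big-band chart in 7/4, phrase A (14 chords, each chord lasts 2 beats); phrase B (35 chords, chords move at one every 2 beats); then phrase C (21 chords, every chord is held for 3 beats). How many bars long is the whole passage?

23 bars

A: 14 × 2 = 28 beats = 4 bars.
B: 35 × 2 = 70 beats = 10 bars.
C: 21 × 3 = 63 beats = 9 bars.
Total: 4 + 10 + 9 = 23 bars.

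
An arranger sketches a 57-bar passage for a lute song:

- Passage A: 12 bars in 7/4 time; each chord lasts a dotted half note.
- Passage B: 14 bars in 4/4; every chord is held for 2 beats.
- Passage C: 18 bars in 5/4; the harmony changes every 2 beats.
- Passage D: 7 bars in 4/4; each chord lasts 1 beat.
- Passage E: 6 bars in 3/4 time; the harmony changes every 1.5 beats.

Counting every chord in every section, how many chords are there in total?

A has 84 beats and chords last 3 each, so 28 chords.
B has 56 beats and chords last 2 each, so 28 chords.
C has 90 beats and chords last 2 each, so 45 chords.
D has 28 beats and chords last 1 each, so 28 chords.
E has 18 beats and chords last 1.5 each, so 12 chords.
Total: 28 + 28 + 45 + 28 + 12 = 141.

141 chords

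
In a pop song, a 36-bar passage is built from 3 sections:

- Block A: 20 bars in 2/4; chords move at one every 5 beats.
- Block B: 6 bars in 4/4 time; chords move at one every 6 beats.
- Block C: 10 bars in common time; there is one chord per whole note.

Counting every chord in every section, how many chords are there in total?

22 chords

A has 40 beats and chords last 5 each, so 8 chords.
B has 24 beats and chords last 6 each, so 4 chords.
C has 40 beats and chords last 4 each, so 10 chords.
Total: 8 + 4 + 10 = 22.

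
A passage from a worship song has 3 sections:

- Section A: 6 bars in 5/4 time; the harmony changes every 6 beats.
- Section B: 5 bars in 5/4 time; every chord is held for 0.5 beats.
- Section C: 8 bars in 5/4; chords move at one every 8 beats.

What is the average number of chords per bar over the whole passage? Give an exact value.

A: 6 bars of 5 beats is 30 beats; at 6 beats each that's 5 chords.
B: 5 bars of 5 beats is 25 beats; at 0.5 beats each that's 50 chords.
C: 8 bars of 5 beats is 40 beats; at 8 beats each that's 5 chords.
Overall: 60 chords over 19 bars → 60/19 = 60/19 chords per bar.

60/19 chords per bar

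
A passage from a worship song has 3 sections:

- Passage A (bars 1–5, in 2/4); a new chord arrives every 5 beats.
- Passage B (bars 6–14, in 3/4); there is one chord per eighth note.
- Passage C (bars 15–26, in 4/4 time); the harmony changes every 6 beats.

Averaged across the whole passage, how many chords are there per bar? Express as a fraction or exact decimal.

A: 5 × 2 = 10 beats ÷ 5 = 2 chords.
B: 9 × 3 = 27 beats ÷ 0.5 = 54 chords.
C: 12 × 4 = 48 beats ÷ 6 = 8 chords.
Overall: 64 chords over 26 bars → 64/26 = 32/13 chords per bar.

32/13 chords per bar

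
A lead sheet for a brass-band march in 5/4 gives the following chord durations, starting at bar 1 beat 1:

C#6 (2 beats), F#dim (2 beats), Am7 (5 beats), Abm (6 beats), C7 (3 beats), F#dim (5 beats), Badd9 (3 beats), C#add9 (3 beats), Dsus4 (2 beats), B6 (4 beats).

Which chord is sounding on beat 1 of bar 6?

Badd9

Beat 1 of bar 6 is beat (6−1)×5 + 1 = 26 overall.
Running totals: C#6 ends at 2, F#dim ends at 4, Am7 ends at 9, Abm ends at 15, C7 ends at 18, F#dim ends at 23, Badd9 ends at 26.
Beat 26 falls within Badd9.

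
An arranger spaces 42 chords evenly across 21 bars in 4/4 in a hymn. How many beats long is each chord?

21 bars × 4 beats/bar = 84 beats total.
84 beats ÷ 42 chords = 2 beats per chord.
(That is a half note.)

2 beats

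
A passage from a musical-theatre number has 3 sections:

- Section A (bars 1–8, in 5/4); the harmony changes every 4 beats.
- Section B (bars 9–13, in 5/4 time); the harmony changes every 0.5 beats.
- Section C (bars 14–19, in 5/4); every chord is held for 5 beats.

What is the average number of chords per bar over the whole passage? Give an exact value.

A: 8 bars of 5 beats is 40 beats; at 4 beats each that's 10 chords.
B: 5 bars of 5 beats is 25 beats; at 0.5 beats each that's 50 chords.
C: 6 bars of 5 beats is 30 beats; at 5 beats each that's 6 chords.
Overall: 66 chords over 19 bars → 66/19 = 66/19 chords per bar.

66/19 chords per bar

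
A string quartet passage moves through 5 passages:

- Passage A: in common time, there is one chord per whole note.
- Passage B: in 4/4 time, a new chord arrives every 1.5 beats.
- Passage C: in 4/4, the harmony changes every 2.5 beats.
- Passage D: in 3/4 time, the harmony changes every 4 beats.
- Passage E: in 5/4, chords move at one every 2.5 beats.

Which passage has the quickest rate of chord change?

A: 4/4 = 1 chord/bar.
B: 4/1.5 = 8/3 chords/bar.
C: 4/2.5 = 1.6 chords/bar.
D: 3/4 = 0.75 chords/bar.
E: 5/2.5 = 2 chords/bar.
Fastest is B at 8/3 chords/bar.

Passage B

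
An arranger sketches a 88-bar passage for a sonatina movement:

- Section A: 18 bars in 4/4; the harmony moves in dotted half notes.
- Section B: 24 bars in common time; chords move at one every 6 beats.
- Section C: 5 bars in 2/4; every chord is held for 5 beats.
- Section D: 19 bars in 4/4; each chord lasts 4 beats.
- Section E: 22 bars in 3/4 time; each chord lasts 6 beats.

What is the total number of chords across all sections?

A has 72 beats and chords last 3 each, so 24 chords.
B has 96 beats and chords last 6 each, so 16 chords.
C has 10 beats and chords last 5 each, so 2 chords.
D has 76 beats and chords last 4 each, so 19 chords.
E has 66 beats and chords last 6 each, so 11 chords.
Total: 24 + 16 + 2 + 19 + 11 = 72.

72 chords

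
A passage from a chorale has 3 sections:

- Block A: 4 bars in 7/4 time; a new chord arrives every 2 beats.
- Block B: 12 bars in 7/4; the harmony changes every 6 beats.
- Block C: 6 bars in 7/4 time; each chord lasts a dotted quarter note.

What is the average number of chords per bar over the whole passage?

28/11 chords per bar

A: 4 × 7 = 28 beats ÷ 2 = 14 chords.
B: 12 × 7 = 84 beats ÷ 6 = 14 chords.
C: 6 × 7 = 42 beats ÷ 1.5 = 28 chords.
Overall: 56 chords over 22 bars → 56/22 = 28/11 chords per bar.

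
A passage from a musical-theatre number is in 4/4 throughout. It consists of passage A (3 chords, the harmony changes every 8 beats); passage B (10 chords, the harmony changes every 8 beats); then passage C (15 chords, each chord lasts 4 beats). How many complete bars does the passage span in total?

41 bars

A: 3 × 8 = 24 beats = 6 bars.
B: 10 × 8 = 80 beats = 20 bars.
C: 15 × 4 = 60 beats = 15 bars.
Total: 6 + 20 + 15 = 41 bars.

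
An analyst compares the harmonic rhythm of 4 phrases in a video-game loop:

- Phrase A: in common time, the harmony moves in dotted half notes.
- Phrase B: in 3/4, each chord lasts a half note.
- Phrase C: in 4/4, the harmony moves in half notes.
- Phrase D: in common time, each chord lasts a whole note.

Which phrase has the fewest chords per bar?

A: 4/3 = 4/3 chords/bar.
B: 3/2 = 1.5 chords/bar.
C: 4/2 = 2 chords/bar.
D: 4/4 = 1 chord/bar.
Slowest is D at 1 chords/bar.

Phrase D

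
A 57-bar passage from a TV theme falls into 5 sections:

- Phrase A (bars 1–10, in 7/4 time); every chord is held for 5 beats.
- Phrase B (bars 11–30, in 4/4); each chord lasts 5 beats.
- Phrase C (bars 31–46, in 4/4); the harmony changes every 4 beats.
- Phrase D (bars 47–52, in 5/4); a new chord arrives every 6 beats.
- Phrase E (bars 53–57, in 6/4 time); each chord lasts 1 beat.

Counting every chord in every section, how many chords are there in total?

81 chords

A: 10 bars × 7 beats = 70 beats; 5 beats/chord → 14 chords.
B: 20 bars × 4 beats = 80 beats; 5 beats/chord → 16 chords.
C: 16 bars × 4 beats = 64 beats; 4 beats/chord → 16 chords.
D: 6 bars × 5 beats = 30 beats; 6 beats/chord → 5 chords.
E: 5 bars × 6 beats = 30 beats; 1 beat/chord → 30 chords.
Total: 14 + 16 + 16 + 5 + 30 = 81.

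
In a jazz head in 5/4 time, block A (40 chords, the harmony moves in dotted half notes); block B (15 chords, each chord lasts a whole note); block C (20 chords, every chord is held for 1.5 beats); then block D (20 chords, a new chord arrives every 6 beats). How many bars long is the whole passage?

A: 40 × 3 = 120 beats = 24 bars.
B: 15 × 4 = 60 beats = 12 bars.
C: 20 × 1.5 = 30 beats = 6 bars.
D: 20 × 6 = 120 beats = 24 bars.
Total: 24 + 12 + 6 + 24 = 66 bars.

66 bars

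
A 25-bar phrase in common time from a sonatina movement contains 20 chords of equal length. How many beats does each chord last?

25 bars × 4 beats/bar = 100 beats total.
100 beats ÷ 20 chords = 5 beats per chord.

5 beats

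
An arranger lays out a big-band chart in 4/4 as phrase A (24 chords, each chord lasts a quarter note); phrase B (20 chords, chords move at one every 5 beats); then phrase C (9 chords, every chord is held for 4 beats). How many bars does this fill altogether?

40 bars

A: 24 × 1 = 24 beats = 6 bars.
B: 20 × 5 = 100 beats = 25 bars.
C: 9 × 4 = 36 beats = 9 bars.
Total: 6 + 25 + 9 = 40 bars.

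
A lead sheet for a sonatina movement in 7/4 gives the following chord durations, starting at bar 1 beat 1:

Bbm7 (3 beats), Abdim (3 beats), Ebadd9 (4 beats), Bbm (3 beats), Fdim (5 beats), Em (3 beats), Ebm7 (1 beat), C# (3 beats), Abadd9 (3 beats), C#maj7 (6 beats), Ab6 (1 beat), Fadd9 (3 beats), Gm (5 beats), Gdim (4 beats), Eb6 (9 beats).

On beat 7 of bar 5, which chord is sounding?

Beat 7 of bar 5 is beat (5−1)×7 + 7 = 35 overall.
Running totals: Bbm7 ends at 3, Abdim ends at 6, Ebadd9 ends at 10, Bbm ends at 13, Fdim ends at 18, Em ends at 21, Ebm7 ends at 22, C# ends at 25, Abadd9 ends at 28, C#maj7 ends at 34, Ab6 ends at 35.
Beat 35 falls within Ab6.

Ab6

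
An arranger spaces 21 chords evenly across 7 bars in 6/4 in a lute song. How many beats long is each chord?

2 beats

7 bars × 6 beats/bar = 42 beats total.
42 beats ÷ 21 chords = 2 beats per chord.
(That is a half note.)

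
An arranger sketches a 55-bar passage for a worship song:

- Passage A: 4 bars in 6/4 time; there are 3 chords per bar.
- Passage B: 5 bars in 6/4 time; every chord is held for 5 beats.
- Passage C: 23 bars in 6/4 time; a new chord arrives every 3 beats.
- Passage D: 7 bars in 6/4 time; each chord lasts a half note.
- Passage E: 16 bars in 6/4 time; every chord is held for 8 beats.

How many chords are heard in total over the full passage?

A: 4·6 = 24 beats, 24/2 = 12 chords.
B: 5·6 = 30 beats, 30/5 = 6 chords.
C: 23·6 = 138 beats, 138/3 = 46 chords.
D: 7·6 = 42 beats, 42/2 = 21 chords.
E: 16·6 = 96 beats, 96/8 = 12 chords.
Total: 12 + 6 + 46 + 21 + 12 = 97.

97 chords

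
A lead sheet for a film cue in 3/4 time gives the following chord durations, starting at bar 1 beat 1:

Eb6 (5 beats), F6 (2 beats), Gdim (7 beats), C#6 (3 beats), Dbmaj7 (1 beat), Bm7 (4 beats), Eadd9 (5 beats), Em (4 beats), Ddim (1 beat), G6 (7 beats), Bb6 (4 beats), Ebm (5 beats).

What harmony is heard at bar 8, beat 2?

Beat 2 of bar 8 is beat (8−1)×3 + 2 = 23 overall.
Running totals: Eb6 ends at 5, F6 ends at 7, Gdim ends at 14, C#6 ends at 17, Dbmaj7 ends at 18, Bm7 ends at 22, Eadd9 ends at 27.
Beat 23 falls within Eadd9.

Eadd9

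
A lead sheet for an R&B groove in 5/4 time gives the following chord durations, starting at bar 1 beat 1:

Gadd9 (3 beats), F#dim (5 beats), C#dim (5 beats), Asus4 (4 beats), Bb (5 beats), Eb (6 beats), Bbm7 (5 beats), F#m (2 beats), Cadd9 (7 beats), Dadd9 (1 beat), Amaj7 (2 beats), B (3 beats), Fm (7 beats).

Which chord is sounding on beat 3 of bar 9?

Beat 3 of bar 9 is beat (9−1)×5 + 3 = 43 overall.
Running totals: Gadd9 ends at 3, F#dim ends at 8, C#dim ends at 13, Asus4 ends at 17, Bb ends at 22, Eb ends at 28, Bbm7 ends at 33, F#m ends at 35, Cadd9 ends at 42, Dadd9 ends at 43.
Beat 43 falls within Dadd9.

Dadd9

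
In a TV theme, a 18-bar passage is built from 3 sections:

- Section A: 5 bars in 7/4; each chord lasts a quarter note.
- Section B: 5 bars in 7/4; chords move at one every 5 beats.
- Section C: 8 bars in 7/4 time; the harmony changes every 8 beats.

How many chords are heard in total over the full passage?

A: 5·7 = 35 beats, 35/1 = 35 chords.
B: 5·7 = 35 beats, 35/5 = 7 chords.
C: 8·7 = 56 beats, 56/8 = 7 chords.
Total: 35 + 7 + 7 = 49.

49 chords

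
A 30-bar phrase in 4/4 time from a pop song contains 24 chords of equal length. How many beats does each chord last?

30 bars × 4 beats/bar = 120 beats total.
120 beats ÷ 24 chords = 5 beats per chord.

5 beats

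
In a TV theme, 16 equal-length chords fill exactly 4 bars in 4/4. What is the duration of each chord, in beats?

4 bars × 4 beats/bar = 16 beats total.
16 beats ÷ 16 chords = 1 beats per chord.
(That is a quarter note.)

1 beat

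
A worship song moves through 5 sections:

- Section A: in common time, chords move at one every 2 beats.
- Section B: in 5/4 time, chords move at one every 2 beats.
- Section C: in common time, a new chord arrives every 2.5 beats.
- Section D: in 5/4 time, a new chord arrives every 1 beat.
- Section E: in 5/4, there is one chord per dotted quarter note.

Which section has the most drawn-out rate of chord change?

A: 4 beats/bar ÷ 2 beats/chord = 2 chords/bar.
B: 5 beats/bar ÷ 2 beats/chord = 2.5 chords/bar.
C: 4 beats/bar ÷ 2.5 beats/chord = 1.6 chords/bar.
D: 5 beats/bar ÷ 1 beat/chord = 5 chords/bar.
E: 5 beats/bar ÷ 1.5 beats/chord = 10/3 chords/bar.
Slowest is C at 1.6 chords/bar.

Section C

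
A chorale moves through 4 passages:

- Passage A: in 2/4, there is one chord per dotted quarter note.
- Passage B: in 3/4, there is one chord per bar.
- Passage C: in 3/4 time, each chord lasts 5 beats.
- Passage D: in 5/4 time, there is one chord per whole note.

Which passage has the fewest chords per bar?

A: 2 beats/bar ÷ 1.5 beats/chord = 4/3 chords/bar.
B: 3 beats/bar ÷ 3 beats/chord = 1 chord/bar.
C: 3 beats/bar ÷ 5 beats/chord = 0.6 chords/bar.
D: 5 beats/bar ÷ 4 beats/chord = 1.25 chords/bar.
Slowest is C at 0.6 chords/bar.

Passage C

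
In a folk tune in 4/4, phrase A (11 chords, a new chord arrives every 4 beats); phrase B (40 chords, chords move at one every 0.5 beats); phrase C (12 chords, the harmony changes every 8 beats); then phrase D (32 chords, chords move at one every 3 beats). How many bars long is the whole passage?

64 bars

A: 11 × 4 = 44 beats = 11 bars.
B: 40 × 0.5 = 20 beats = 5 bars.
C: 12 × 8 = 96 beats = 24 bars.
D: 32 × 3 = 96 beats = 24 bars.
Total: 11 + 5 + 24 + 24 = 64 bars.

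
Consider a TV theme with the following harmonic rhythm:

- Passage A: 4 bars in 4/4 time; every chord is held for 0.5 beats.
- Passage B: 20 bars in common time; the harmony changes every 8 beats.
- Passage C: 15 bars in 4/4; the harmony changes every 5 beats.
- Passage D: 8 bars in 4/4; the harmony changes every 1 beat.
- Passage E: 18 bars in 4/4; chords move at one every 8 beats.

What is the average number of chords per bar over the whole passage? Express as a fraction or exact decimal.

A: 4 × 4 = 16 beats ÷ 0.5 = 32 chords.
B: 20 × 4 = 80 beats ÷ 8 = 10 chords.
C: 15 × 4 = 60 beats ÷ 5 = 12 chords.
D: 8 × 4 = 32 beats ÷ 1 = 32 chords.
E: 18 × 4 = 72 beats ÷ 8 = 9 chords.
Overall: 95 chords over 65 bars → 95/65 = 19/13 chords per bar.

19/13 chords per bar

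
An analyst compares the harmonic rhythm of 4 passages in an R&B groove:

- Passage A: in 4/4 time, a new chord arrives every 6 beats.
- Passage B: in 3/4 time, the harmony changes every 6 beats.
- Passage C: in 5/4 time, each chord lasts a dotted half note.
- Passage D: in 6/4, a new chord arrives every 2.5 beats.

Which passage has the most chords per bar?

A: each chord is 6 beats in 4/4, so 2/3 per bar.
B: each chord is 6 beats in 3/4, so 0.5 per bar.
C: each chord is 3 beats in 5/4, so 5/3 per bar.
D: each chord is 2.5 beats in 6/4, so 2.4 per bar.
Fastest is D at 2.4 chords/bar.

Passage D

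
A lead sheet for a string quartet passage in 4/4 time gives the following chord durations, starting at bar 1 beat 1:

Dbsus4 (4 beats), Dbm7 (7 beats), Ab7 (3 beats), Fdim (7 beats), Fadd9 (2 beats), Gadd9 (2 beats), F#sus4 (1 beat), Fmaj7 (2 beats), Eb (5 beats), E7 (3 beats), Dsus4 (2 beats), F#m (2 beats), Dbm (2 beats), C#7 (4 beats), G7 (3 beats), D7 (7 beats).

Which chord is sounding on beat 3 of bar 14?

D7

Beat 3 of bar 14 is beat (14−1)×4 + 3 = 55 overall.
Running totals: Dbsus4 ends at 4, Dbm7 ends at 11, Ab7 ends at 14, Fdim ends at 21, Fadd9 ends at 23, Gadd9 ends at 25, F#sus4 ends at 26, Fmaj7 ends at 28, Eb ends at 33, E7 ends at 36, Dsus4 ends at 38, F#m ends at 40, Dbm ends at 42, C#7 ends at 46, G7 ends at 49, D7 ends at 56.
Beat 55 falls within D7.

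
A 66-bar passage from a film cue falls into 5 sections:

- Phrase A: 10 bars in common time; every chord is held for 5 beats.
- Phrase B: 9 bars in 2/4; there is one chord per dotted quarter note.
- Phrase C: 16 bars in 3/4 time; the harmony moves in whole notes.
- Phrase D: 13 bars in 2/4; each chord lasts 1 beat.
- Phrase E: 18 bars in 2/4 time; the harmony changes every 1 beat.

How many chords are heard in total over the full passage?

A has 40 beats and chords last 5 each, so 8 chords.
B has 18 beats and chords last 1.5 each, so 12 chords.
C has 48 beats and chords last 4 each, so 12 chords.
D has 26 beats and chords last 1 each, so 26 chords.
E has 36 beats and chords last 1 each, so 36 chords.
Total: 8 + 12 + 12 + 26 + 36 = 94.

94 chords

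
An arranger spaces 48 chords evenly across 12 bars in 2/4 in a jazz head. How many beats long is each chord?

0.5 beats

12 bars × 2 beats/bar = 24 beats total.
24 beats ÷ 48 chords = 0.5 beats per chord.
(That is an eighth note.)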